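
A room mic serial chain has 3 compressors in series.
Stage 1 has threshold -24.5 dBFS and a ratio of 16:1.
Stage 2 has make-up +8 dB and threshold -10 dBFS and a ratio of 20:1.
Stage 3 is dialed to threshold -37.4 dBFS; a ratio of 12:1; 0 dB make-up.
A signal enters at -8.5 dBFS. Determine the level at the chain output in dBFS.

-35.575 dBFS

Stage 1: overshoot 16 dB → 16/16 = 1 dB → -23.5 dBFS.
Stage 2: -23.5 dBFS is at or below the -10 dBFS threshold — no compression; make-up brings it to -15.5 dBFS.
Stage 3: -15.5 dBFS is 21.9 dB over -37.4 dBFS; at 12:1 that becomes 1.825 dB over, giving -35.575 dBFS.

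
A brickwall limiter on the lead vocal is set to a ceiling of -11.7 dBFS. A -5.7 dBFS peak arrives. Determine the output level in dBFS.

-11.7 dBFS

At ∞:1, everything above -11.7 dBFS is held at the ceiling.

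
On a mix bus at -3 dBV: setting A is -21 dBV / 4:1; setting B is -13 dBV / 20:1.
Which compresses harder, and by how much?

A: GR = 18 − 18/4 = 13.5 dB.
B: GR = 10 − 10/20 = 9.5 dB.
Difference: 4 dB in favour of A.

A, by 4 dB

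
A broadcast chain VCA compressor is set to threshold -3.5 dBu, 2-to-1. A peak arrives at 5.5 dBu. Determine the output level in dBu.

1 dBu

Overshoot: 5.5 − (-3.5) = 9 dB.
The 9 dB excess becomes 4.5 dB after 2:1 reduction.
So the level is -3.5 + 4.5 = 1 dBu.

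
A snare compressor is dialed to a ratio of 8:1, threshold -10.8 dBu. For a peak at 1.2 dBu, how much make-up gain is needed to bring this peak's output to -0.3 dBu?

Without make-up, output = threshold + overshoot/8 = -10.8 + 1.5 = -9.3 dBu.
Gap to target: 9 dB.

9 dB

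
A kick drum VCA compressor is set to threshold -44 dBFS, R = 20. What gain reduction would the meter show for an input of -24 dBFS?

19 dB

The signal is 20 dB above threshold.
At 20:1, output sits 20/20 = 1 dB above threshold.
GR = overshoot in − overshoot out = 20 − 1 = 19 dB.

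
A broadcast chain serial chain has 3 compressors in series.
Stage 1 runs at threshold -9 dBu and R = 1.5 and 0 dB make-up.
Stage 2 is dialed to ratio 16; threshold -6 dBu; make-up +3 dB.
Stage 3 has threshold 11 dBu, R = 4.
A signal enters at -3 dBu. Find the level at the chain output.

-2.9375 dBu

Stage 1: -3 dBu is 6 dB over -9 dBu; at 1.5:1 that becomes 4 dB over, giving -5 dBu.
Stage 2: overshoot 1 dB → 1/16 = 0.0625 dB → -5.9375 dBu; +3 dB make-up → -2.9375 dBu.
Stage 3: -2.9375 dBu ≤ 11 dBu, so stage 3 doesn't engage; output -2.9375 dBu.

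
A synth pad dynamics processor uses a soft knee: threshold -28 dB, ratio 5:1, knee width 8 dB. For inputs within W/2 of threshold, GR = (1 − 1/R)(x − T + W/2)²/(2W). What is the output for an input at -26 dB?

x − T + W/2 = -26 − (-28) + 4 = 6.
GR = (1 − 1/5) × 6² / 16 = 0.8 × 36 / 16 = 1.8 dB.
Output = -26 − 1.8 = -27.8 dB.

-27.8 dB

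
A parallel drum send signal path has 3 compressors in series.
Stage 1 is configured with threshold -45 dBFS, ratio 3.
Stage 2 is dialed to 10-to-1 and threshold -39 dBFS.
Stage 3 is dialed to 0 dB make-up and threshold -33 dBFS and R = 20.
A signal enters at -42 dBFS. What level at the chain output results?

Stage 1: 3 dB above -45 dBFS, reduced 3:1 to 1 dB above → -44 dBFS.
Stage 2: below threshold (-44 ≤ -39); passes unchanged; output -44 dBFS.
Stage 3: -44 dBFS is at or below the -33 dBFS threshold — no compression; output -44 dBFS.

-44 dBFS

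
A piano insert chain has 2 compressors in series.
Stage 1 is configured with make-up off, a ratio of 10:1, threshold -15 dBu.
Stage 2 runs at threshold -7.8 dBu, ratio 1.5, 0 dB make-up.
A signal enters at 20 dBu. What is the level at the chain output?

Stage 1: 35 dB above -15 dBu, reduced 10:1 to 3.5 dB above → -11.5 dBu.
Stage 2: below threshold (-11.5 ≤ -7.8); passes unchanged; output -11.5 dBu.

-11.5 dBu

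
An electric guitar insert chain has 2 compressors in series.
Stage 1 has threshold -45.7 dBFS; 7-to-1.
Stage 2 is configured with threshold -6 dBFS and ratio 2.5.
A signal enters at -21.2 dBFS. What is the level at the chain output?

Stage 1: -21.2 dBFS is 24.5 dB over -45.7 dBFS; at 7:1 that becomes 3.5 dB over, giving -42.2 dBFS.
Stage 2: -42.2 dBFS is at or below the -6 dBFS threshold — no compression; output -42.2 dBFS.

-42.2 dBFS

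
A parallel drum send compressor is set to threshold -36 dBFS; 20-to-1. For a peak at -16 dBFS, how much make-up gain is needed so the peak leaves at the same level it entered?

Overshoot 20 dB → 20/20 = 1 dB after compression, so the compressed level is -36 + 1 = -35 dBFS.
Make-up = target − compressed = -16 − (-35) = 19 dB.

19 dB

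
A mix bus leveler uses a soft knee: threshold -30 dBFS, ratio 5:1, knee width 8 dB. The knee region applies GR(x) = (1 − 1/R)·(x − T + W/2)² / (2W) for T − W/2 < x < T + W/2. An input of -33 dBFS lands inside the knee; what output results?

x − T + W/2 = -33 − (-30) + 4 = 1.
GR = (1 − 1/5) × 1² / 16 = 0.8 × 1 / 16 = 0.05 dB.
Output = -33 − 0.05 = -33.05 dBFS.

-33.05 dBFS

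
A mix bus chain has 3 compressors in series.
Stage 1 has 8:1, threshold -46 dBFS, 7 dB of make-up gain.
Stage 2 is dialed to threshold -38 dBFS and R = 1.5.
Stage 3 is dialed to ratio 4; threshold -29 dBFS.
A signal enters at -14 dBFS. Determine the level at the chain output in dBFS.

-36 dBFS

Stage 1: overshoot 32 dB → 32/8 = 4 dB → -42 dBFS; +7 dB make-up → -35 dBFS.
Stage 2: overshoot 3 dB → 3/1.5 = 2 dB → -36 dBFS.
Stage 3: -36 dBFS is at or below the -29 dBFS threshold — no compression; output -36 dBFS.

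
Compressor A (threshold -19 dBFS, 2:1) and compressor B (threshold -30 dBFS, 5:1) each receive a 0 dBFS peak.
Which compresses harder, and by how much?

A: GR = 19 − 19/2 = 9.5 dB.
B: GR = 30 − 30/5 = 24 dB.
Difference: 14.5 dB in favour of B.

B, by 14.5 dB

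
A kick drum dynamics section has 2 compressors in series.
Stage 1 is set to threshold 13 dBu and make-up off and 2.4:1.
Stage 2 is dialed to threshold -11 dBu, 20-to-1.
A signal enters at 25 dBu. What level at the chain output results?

-9.55 dBu

Stage 1: 12 dB above 13 dBu, reduced 2.4:1 to 5 dB above → 18 dBu.
Stage 2: 29 dB above -11 dBu, reduced 20:1 to 1.45 dB above → -9.55 dBu.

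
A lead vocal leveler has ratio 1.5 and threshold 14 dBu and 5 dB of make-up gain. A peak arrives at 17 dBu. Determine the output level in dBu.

17 dBu sits 3 dB over threshold.
1.5:1 compression reduces that to 3/1.5 = 2 dB over.
Output = 14 + 2 = 16 dBu; make-up adds 5 dB, giving 21 dBu.

21 dBu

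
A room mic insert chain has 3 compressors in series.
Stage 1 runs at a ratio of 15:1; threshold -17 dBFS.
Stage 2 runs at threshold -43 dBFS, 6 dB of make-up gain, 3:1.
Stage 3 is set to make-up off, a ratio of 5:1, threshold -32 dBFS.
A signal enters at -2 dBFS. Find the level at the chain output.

Stage 1: -2 dBFS is 15 dB over -17 dBFS; at 15:1 that becomes 1 dB over, giving -16 dBFS.
Stage 2: -16 dBFS is 27 dB over -43 dBFS; at 3:1 that becomes 9 dB over, giving -34 dBFS; +6 dB make-up → -28 dBFS.
Stage 3: 4 dB above -32 dBFS, reduced 5:1 to 0.8 dB above → -31.2 dBFS.

-31.2 dBFS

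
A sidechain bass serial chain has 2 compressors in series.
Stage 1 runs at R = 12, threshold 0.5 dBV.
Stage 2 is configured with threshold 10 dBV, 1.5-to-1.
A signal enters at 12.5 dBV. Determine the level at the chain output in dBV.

1.5 dBV

Stage 1: overshoot 12 dB → 12/12 = 1 dB → 1.5 dBV.
Stage 2: 1.5 dBV ≤ 10 dBV, so stage 2 doesn't engage; output 1.5 dBV.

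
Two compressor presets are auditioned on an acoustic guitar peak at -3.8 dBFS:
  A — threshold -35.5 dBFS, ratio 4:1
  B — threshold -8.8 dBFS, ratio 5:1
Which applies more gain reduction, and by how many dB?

A, by 19.775 dB

A: GR = 31.7 − 31.7/4 = 23.775 dB.
B: GR = 5 − 5/5 = 4 dB.
A applies 19.775 dB more gain reduction.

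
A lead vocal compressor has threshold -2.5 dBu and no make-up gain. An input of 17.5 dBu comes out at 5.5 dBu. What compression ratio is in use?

2.5:1

Input overshoot = 17.5 − (-2.5) = 20 dB; output overshoot = 5.5 − (-2.5) = 8 dB.
Ratio = 20 / 8 = 2.5.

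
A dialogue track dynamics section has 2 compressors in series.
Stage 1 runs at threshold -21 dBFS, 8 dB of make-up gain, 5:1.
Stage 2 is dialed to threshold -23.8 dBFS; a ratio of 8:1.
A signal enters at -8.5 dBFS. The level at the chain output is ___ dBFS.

-22.1375 dBFS

Stage 1: -8.5 dBFS is 12.5 dB over -21 dBFS; at 5:1 that becomes 2.5 dB over, giving -18.5 dBFS; +8 dB make-up → -10.5 dBFS.
Stage 2: 13.3 dB above -23.8 dBFS, reduced 8:1 to 1.6625 dB above → -22.1375 dBFS.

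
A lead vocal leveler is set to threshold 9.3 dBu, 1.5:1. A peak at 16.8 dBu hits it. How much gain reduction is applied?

2.5 dB

16.8 dBu exceeds the threshold by 7.5 dB.
After 1.5:1 compression the overshoot becomes 7.5/1.5 = 5 dB.
Gain reduction = 7.5 − 5 = 2.5 dB.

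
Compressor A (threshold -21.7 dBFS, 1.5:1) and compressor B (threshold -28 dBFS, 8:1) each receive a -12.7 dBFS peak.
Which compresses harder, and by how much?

A: 9 dB over, compressed to 6 dB over, so 3 dB of GR.
B: 15.3 dB over, compressed to 1.9125 dB over, so 13.3875 dB of GR.
B applies 10.3875 dB more gain reduction.

B, by 10.3875 dB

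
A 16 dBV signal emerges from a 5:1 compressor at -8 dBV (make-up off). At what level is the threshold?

Input is 30 dB above T (since output overshoot × R = input overshoot: (-8 − T)·5 = 16 − T gives T = -14 dBV).
Check: -14 + (16 − (-14))/5 = -14 + 6 = -8 dBV. ✓

-14 dBV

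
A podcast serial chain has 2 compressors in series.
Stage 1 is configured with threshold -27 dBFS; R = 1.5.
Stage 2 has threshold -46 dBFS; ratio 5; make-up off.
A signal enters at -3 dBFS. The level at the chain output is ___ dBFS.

Stage 1: 24 dB above -27 dBFS, reduced 1.5:1 to 16 dB above → -11 dBFS.
Stage 2: overshoot 35 dB → 35/5 = 7 dB → -39 dBFS.

-39 dBFS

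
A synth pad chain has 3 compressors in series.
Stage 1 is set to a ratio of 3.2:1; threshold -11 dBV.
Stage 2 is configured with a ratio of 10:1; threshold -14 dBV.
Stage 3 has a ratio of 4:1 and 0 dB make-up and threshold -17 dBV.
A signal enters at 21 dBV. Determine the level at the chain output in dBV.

Stage 1: overshoot 32 dB → 32/3.2 = 10 dB → -1 dBV.
Stage 2: -1 dBV is 13 dB over -14 dBV; at 10:1 that becomes 1.3 dB over, giving -12.7 dBV.
Stage 3: overshoot 4.3 dB → 4.3/4 = 1.075 dB → -15.925 dBV.

-15.925 dBV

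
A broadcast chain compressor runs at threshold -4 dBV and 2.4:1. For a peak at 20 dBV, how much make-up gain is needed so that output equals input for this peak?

14 dB

The peak compresses to -4 + 24/2.4 = 6 dBV.
To reach 20 dBV requires 20 − 6 = 14 dB of make-up.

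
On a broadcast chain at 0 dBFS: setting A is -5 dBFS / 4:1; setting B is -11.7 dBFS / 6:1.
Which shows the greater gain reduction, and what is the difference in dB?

B, by 6 dB

A: GR = 5 − 5/4 = 3.75 dB.
B: GR = 11.7 − 11.7/6 = 9.75 dB.
B applies 6 dB more gain reduction.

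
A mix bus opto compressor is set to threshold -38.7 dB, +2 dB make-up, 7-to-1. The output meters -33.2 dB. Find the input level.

Stripping the +2 dB make-up gives -35.2 dB at the gain stage.
The compressed level sits -35.2 − (-38.7) = 3.5 dB over threshold.
Before 7:1 compression the overshoot was 3.5 × 7 = 24.5 dB, so input = -38.7 + 24.5 = -14.2 dB.

-14.2 dB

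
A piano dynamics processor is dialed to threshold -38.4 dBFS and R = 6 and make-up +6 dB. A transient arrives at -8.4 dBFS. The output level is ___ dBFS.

-8.4 dBFS sits 30 dB over threshold.
At 6:1 the overshoot is divided by 6, leaving 5 dB above threshold.
So the level is -38.4 + 5 = -33.4 dBFS; make-up adds 6 dB, giving -27.4 dBFS.

-27.4 dBFS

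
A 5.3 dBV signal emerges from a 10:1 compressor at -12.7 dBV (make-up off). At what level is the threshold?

Gain reduction = 5.3 − (-12.7) = 18 dB; output overshoot = GR / (R − 1) = 18 / 9 = 2 dB.
Threshold = output − output overshoot = -12.7 − 2 = -14.7 dBV.

-14.7 dBV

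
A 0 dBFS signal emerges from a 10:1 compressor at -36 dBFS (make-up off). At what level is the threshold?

-40 dBFS

Input is 40 dB above T (since output overshoot × R = input overshoot: (-36 − T)·10 = 0 − T gives T = -40 dBFS).
Check: -40 + (0 − (-40))/10 = -40 + 4 = -36 dBFS. ✓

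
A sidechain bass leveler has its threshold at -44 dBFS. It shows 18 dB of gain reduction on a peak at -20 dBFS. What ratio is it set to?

Input overshoot = -20 − (-44) = 24 dB.
Output overshoot = 24 − 18 = 6 dB.
Ratio = input overshoot / output overshoot = 24 / 6 = 4.

4:1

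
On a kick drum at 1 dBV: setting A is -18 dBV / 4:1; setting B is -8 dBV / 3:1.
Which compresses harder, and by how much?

A, by 8.25 dB

A: 19 dB over, compressed to 4.75 dB over, so 14.25 dB of GR.
B: 9 dB over, compressed to 3 dB over, so 6 dB of GR.
Difference: 8.25 dB in favour of A.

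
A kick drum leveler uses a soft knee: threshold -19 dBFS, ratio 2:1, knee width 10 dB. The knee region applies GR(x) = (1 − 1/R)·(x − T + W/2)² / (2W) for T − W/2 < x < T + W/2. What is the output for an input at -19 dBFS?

x − T + W/2 = -19 − (-19) + 5 = 5.
GR = (1 − 1/2) × 5² / 20 = 0.5 × 25 / 20 = 0.625 dB.
Output = -19 − 0.625 = -19.625 dBFS.

-19.625 dBFS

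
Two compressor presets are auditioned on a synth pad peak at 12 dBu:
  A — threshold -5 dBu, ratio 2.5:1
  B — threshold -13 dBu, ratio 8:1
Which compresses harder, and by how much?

B, by 11.675 dB

A: overshoot 17 dB → output overshoot 6.8 dB → GR 10.2 dB.
B: overshoot 25 dB → output overshoot 3.125 dB → GR 21.875 dB.
Difference: 11.675 dB in favour of B.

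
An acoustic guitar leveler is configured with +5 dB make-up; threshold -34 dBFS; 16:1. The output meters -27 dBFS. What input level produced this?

Remove make-up: -27 − 5 = -32 dBFS.
Post-compression overshoot = -32 − (-34) = 2 dB.
Undo the ratio: input overshoot = 2 × 16 = 32 dB, giving input = -2 dBFS.

-2 dBFS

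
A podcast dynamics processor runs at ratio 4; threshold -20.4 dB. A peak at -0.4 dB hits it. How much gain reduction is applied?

15 dB

-0.4 dB exceeds the threshold by 20 dB.
A 4:1 ratio leaves 5 dB of that excess.
Gain reduction = 20 − 5 = 15 dB.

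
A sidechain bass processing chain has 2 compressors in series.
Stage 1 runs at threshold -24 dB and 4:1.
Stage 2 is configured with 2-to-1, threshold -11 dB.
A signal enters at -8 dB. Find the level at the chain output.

-20 dB

Stage 1: 16 dB above -24 dB, reduced 4:1 to 4 dB above → -20 dB.
Stage 2: below threshold (-20 ≤ -11); passes unchanged; output -20 dB.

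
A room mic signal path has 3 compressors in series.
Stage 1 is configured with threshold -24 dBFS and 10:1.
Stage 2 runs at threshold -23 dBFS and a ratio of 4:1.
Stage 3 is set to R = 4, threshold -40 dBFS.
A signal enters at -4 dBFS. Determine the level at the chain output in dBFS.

-35.6875 dBFS

Stage 1: 20 dB above -24 dBFS, reduced 10:1 to 2 dB above → -22 dBFS.
Stage 2: -22 dBFS is 1 dB over -23 dBFS; at 4:1 that becomes 0.25 dB over, giving -22.75 dBFS.
Stage 3: -22.75 dBFS is 17.25 dB over -40 dBFS; at 4:1 that becomes 4.3125 dB over, giving -35.6875 dBFS.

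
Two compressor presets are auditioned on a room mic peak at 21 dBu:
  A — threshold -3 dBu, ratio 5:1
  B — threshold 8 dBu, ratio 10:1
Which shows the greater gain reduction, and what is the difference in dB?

A: 24 dB over, compressed to 4.8 dB over, so 19.2 dB of GR.
B: 13 dB over, compressed to 1.3 dB over, so 11.7 dB of GR.
A reduces 7.5 dB more.

A, by 7.5 dB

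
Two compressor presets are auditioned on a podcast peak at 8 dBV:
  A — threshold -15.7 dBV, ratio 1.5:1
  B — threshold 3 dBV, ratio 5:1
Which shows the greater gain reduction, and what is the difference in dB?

A: 23.7 dB over, compressed to 15.8 dB over, so 7.9 dB of GR.
B: 5 dB over, compressed to 1 dB over, so 4 dB of GR.
Difference: 3.9 dB in favour of A.

A, by 3.9 dB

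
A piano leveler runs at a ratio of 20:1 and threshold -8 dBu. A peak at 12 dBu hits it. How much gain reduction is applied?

12 dBu exceeds the threshold by 20 dB.
After 20:1 compression the overshoot becomes 20/20 = 1 dB.
GR = overshoot in − overshoot out = 20 − 1 = 19 dB.

19 dB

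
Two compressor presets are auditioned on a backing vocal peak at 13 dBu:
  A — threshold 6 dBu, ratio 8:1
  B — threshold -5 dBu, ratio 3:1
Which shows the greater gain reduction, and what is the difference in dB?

B, by 5.875 dB

A: overshoot 7 dB → output overshoot 0.875 dB → GR 6.125 dB.
B: overshoot 18 dB → output overshoot 6 dB → GR 12 dB.
Difference: 5.875 dB in favour of B.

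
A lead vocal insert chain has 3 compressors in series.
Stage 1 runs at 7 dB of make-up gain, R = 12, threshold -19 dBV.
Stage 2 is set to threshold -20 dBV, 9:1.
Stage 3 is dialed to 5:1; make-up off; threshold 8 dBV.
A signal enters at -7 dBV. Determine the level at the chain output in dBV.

Stage 1: -7 dBV is 12 dB over -19 dBV; at 12:1 that becomes 1 dB over, giving -18 dBV; +7 dB make-up → -11 dBV.
Stage 2: 9 dB above -20 dBV, reduced 9:1 to 1 dB above → -19 dBV.
Stage 3: -19 dBV is at or below the 8 dBV threshold — no compression; output -19 dBV.

-19 dBV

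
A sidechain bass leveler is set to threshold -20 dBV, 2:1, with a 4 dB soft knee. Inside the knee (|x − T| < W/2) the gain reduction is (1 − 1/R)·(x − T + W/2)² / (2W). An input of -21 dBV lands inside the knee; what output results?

-21.0625 dBV

x − T + W/2 = -21 − (-20) + 2 = 1.
GR = (1 − 1/2) × 1² / 8 = 0.5 × 1 / 8 = 0.0625 dB.
Output = -21 − 0.0625 = -21.0625 dBV.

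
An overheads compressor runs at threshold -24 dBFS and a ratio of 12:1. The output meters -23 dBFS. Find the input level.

That's 1 dB above the -24 dBFS threshold.
Undo the ratio: input overshoot = 1 × 12 = 12 dB, giving input = -12 dBFS.

-12 dBFS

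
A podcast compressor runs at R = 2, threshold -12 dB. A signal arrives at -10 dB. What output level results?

-11 dB

-10 dB sits 2 dB over threshold.
At 2:1 the overshoot is divided by 2, leaving 1 dB above threshold.
Output = -12 + 1 = -11 dB.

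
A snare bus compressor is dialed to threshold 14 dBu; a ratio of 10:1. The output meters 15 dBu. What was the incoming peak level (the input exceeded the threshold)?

The compressed level sits 15 − 14 = 1 dB over threshold.
Before 10:1 compression the overshoot was 1 × 10 = 10 dB, so input = 14 + 10 = 24 dBu.

24 dBu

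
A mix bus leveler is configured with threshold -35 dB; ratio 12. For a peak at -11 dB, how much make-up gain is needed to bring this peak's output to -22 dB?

The peak compresses to -35 + 24/12 = -33 dB.
To reach -22 dB requires -22 − (-33) = 11 dB of make-up.

11 dB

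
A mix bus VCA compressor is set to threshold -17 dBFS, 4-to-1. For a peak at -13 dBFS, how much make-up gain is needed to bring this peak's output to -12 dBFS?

4 dB

The peak compresses to -17 + 4/4 = -16 dBFS.
To reach -12 dBFS requires -12 − (-16) = 4 dB of make-up.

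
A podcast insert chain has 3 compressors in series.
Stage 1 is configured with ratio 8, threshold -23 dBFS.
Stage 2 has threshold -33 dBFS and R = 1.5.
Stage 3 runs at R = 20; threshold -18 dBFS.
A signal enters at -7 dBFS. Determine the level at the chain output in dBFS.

Stage 1: overshoot 16 dB → 16/8 = 2 dB → -21 dBFS.
Stage 2: 12 dB above -33 dBFS, reduced 1.5:1 to 8 dB above → -25 dBFS.
Stage 3: below threshold (-25 ≤ -18); passes unchanged; output -25 dBFS.

-25 dBFS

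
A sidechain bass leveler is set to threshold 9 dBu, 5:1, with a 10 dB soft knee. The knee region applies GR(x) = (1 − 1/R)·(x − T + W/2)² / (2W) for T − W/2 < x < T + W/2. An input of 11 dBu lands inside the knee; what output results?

9.04 dBu

x − T + W/2 = 11 − 9 + 5 = 7.
GR = (1 − 1/5) × 7² / 20 = 0.8 × 49 / 20 = 1.96 dB.
Output = 11 − 1.96 = 9.04 dBu.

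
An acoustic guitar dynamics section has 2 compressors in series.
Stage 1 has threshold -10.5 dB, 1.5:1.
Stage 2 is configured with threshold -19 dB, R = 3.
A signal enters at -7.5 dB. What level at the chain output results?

-15.5 dB

Stage 1: 3 dB above -10.5 dB, reduced 1.5:1 to 2 dB above → -8.5 dB.
Stage 2: 10.5 dB above -19 dB, reduced 3:1 to 3.5 dB above → -15.5 dB.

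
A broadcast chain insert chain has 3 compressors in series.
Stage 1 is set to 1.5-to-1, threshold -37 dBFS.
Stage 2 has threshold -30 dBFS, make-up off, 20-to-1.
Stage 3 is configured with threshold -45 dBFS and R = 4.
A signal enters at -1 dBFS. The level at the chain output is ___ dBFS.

-41.0375 dBFS

Stage 1: -1 dBFS is 36 dB over -37 dBFS; at 1.5:1 that becomes 24 dB over, giving -13 dBFS.
Stage 2: -13 dBFS is 17 dB over -30 dBFS; at 20:1 that becomes 0.85 dB over, giving -29.15 dBFS.
Stage 3: 15.85 dB above -45 dBFS, reduced 4:1 to 3.9625 dB above → -41.0375 dBFS.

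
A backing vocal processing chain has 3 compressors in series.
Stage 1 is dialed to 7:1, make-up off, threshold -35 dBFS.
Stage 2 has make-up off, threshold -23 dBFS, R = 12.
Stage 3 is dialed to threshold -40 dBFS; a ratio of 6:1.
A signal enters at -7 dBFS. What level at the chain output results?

-38.5 dBFS

Stage 1: -7 dBFS is 28 dB over -35 dBFS; at 7:1 that becomes 4 dB over, giving -31 dBFS.
Stage 2: -31 dBFS ≤ -23 dBFS, so stage 2 doesn't engage; output -31 dBFS.
Stage 3: 9 dB above -40 dBFS, reduced 6:1 to 1.5 dB above → -38.5 dBFS.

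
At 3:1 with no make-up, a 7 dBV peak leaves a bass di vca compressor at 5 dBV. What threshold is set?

4 dBV

Input is 3 dB above T (since output overshoot × R = input overshoot: (5 − T)·3 = 7 − T gives T = 4 dBV).
Check: 4 + (7 − 4)/3 = 4 + 1 = 5 dBV. ✓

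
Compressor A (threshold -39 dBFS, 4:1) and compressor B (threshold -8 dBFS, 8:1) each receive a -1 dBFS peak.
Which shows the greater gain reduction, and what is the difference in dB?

A: overshoot 38 dB → output overshoot 9.5 dB → GR 28.5 dB.
B: overshoot 7 dB → output overshoot 0.875 dB → GR 6.125 dB.
A applies 22.375 dB more gain reduction.

A, by 22.375 dB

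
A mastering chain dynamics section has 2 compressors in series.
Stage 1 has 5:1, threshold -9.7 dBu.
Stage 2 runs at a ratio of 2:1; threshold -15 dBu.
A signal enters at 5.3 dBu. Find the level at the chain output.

Stage 1: 5.3 dBu is 15 dB over -9.7 dBu; at 5:1 that becomes 3 dB over, giving -6.7 dBu.
Stage 2: 8.3 dB above -15 dBu, reduced 2:1 to 4.15 dB above → -10.85 dBu.

-10.85 dBu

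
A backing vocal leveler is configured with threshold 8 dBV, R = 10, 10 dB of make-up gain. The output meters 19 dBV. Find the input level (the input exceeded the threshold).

Remove make-up: 19 − 10 = 9 dBV.
That's 1 dB above the 8 dBV threshold.
Undo the ratio: input overshoot = 1 × 10 = 10 dB, giving input = 18 dBV.

18 dBV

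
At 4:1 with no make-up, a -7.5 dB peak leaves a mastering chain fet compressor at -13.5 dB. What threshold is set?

Let T be the threshold. Output overshoot = (input overshoot)/R, so -13.5 − T = (-7.5 − T)/4.
4·(-13.5 − T) = -7.5 − T → 3·T = -54 − (-7.5) = -46.5.
T = -46.5/3 = -15.5 dB.

-15.5 dB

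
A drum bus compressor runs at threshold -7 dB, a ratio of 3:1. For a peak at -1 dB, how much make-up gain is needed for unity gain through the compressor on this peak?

4 dB

Overshoot 6 dB → 6/3 = 2 dB after compression, so the compressed level is -7 + 2 = -5 dB.
Make-up = target − compressed = -1 − (-5) = 4 dB.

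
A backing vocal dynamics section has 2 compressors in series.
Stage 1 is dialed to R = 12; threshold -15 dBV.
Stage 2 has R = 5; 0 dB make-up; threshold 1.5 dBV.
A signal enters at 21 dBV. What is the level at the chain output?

-12 dBV

Stage 1: 21 dBV is 36 dB over -15 dBV; at 12:1 that becomes 3 dB over, giving -12 dBV.
Stage 2: -12 dBV is at or below the 1.5 dBV threshold — no compression; output -12 dBV.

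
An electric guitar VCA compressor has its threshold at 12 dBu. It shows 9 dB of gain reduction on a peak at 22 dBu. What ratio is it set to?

Input overshoot = 22 − 12 = 10 dB.
Output overshoot = 10 − 9 = 1 dB.
Ratio = input overshoot / output overshoot = 10 / 1 = 10.

10:1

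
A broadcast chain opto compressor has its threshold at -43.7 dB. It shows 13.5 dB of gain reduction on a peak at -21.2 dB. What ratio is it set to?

Input overshoot = -21.2 − (-43.7) = 22.5 dB.
Output overshoot = 22.5 − 13.5 = 9 dB.
Ratio = input overshoot / output overshoot = 22.5 / 9 = 2.5.

2.5:1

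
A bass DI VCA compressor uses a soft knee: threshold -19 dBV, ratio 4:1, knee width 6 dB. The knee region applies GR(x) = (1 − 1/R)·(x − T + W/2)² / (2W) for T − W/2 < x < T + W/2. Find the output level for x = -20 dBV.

x − T + W/2 = -20 − (-19) + 3 = 2.
GR = (1 − 1/4) × 2² / 12 = 0.75 × 4 / 12 = 0.25 dB.
Output = -20 − 0.25 = -20.25 dBV.

-20.25 dBV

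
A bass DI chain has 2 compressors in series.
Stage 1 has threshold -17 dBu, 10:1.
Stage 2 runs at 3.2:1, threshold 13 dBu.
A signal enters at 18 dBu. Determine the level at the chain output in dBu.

Stage 1: 18 dBu is 35 dB over -17 dBu; at 10:1 that becomes 3.5 dB over, giving -13.5 dBu.
Stage 2: -13.5 dBu ≤ 13 dBu, so stage 2 doesn't engage; output -13.5 dBu.

-13.5 dBu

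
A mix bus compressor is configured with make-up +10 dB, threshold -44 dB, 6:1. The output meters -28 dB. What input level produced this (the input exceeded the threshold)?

-8 dB

Before make-up, the level was -28 − 10 = -38 dB.
That's 6 dB above the -44 dB threshold.
Input overshoot = R × output overshoot = 36 dB → input = -44 + 36 = -8 dB.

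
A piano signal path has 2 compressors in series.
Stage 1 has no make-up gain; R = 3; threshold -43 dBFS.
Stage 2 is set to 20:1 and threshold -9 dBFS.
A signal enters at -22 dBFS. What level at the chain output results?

Stage 1: overshoot 21 dB → 21/3 = 7 dB → -36 dBFS.
Stage 2: below threshold (-36 ≤ -9); passes unchanged; output -36 dBFS.

-36 dBFS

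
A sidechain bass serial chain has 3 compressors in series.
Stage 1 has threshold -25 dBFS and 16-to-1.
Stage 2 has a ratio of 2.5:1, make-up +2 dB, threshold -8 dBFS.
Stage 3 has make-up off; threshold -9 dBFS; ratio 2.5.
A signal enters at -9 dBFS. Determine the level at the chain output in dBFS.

-22 dBFS

Stage 1: overshoot 16 dB → 16/16 = 1 dB → -24 dBFS.
Stage 2: -24 dBFS ≤ -8 dBFS, so stage 2 doesn't engage; make-up brings it to -22 dBFS.
Stage 3: -22 dBFS is at or below the -9 dBFS threshold — no compression; output -22 dBFS.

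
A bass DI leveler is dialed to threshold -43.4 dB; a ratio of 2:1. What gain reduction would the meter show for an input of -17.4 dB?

13 dB

The signal is 26 dB above threshold.
A 2:1 ratio leaves 13 dB of that excess.
Gain reduction = 26 − 13 = 13 dB.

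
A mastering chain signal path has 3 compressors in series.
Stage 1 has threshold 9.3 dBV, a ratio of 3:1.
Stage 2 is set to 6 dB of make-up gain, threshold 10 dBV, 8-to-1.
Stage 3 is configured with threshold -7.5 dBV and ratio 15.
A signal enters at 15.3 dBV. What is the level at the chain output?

-5.9225 dBV

Stage 1: 6 dB above 9.3 dBV, reduced 3:1 to 2 dB above → 11.3 dBV.
Stage 2: 11.3 dBV is 1.3 dB over 10 dBV; at 8:1 that becomes 0.1625 dB over, giving 10.1625 dBV; +6 dB make-up → 16.1625 dBV.
Stage 3: 16.1625 dBV is 23.6625 dB over -7.5 dBV; at 15:1 that becomes 1.5775 dB over, giving -5.9225 dBV.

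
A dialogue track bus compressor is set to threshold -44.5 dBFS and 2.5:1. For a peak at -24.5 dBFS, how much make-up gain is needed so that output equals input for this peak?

12 dB

Without make-up, output = threshold + overshoot/2.5 = -44.5 + 8 = -36.5 dBFS.
Gap to target: 12 dB.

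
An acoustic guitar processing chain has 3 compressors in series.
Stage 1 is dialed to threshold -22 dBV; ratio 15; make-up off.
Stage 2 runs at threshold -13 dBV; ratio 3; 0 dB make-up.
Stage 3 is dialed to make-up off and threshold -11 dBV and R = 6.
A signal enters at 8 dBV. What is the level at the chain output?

Stage 1: overshoot 30 dB → 30/15 = 2 dB → -20 dBV.
Stage 2: below threshold (-20 ≤ -13); passes unchanged; output -20 dBV.
Stage 3: -20 dBV is at or below the -11 dBV threshold — no compression; output -20 dBV.

-20 dBV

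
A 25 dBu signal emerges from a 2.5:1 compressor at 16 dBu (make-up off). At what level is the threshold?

Input is 15 dB above T (since output overshoot × R = input overshoot: (16 − T)·2.5 = 25 − T gives T = 10 dBu).
Check: 10 + (25 − 10)/2.5 = 10 + 6 = 16 dBu. ✓

10 dBu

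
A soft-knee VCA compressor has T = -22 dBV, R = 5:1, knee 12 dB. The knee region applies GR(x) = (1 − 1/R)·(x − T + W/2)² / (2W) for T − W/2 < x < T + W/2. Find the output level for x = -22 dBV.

-23.2 dBV

x − T + W/2 = -22 − (-22) + 6 = 6.
GR = (1 − 1/5) × 6² / 24 = 0.8 × 36 / 24 = 1.2 dB.
Output = -22 − 1.2 = -23.2 dBV.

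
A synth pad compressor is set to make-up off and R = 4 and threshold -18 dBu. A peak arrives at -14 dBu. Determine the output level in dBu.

The input is 4 dB above the -18 dBu threshold.
4:1 compression reduces that to 4/4 = 1 dB over.
Output = -18 + 1 = -17 dBu.

-17 dBu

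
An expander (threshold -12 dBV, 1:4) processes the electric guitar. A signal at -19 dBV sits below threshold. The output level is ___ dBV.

The input is 7 dB below the -12 dBV threshold.
A 1:4 expander multiplies undershoot by 4: 7 × 4 = 28 dB below threshold.
Output = -12 − 28 = -40 dBV.

-40 dBV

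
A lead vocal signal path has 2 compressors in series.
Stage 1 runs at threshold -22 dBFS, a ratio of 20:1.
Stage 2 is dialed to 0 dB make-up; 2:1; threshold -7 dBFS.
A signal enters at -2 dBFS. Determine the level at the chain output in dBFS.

Stage 1: overshoot 20 dB → 20/20 = 1 dB → -21 dBFS.
Stage 2: -21 dBFS is at or below the -7 dBFS threshold — no compression; output -21 dBFS.

-21 dBFS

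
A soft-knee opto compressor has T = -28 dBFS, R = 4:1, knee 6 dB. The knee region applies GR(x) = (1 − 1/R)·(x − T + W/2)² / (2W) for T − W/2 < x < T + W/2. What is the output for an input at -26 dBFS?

x − T + W/2 = -26 − (-28) + 3 = 5.
GR = (1 − 1/4) × 5² / 12 = 0.75 × 25 / 12 = 1.5625 dB.
Output = -26 − 1.5625 = -27.5625 dBFS.

-27.5625 dBFS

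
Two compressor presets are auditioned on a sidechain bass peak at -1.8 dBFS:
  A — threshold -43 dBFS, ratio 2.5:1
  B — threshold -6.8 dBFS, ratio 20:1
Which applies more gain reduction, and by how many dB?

A, by 19.97 dB

A: GR = 41.2 − 41.2/2.5 = 24.72 dB.
B: GR = 5 − 5/20 = 4.75 dB.
A reduces 19.97 dB more.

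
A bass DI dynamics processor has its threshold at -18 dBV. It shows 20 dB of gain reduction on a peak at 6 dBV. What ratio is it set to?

6:1

Input overshoot = 6 − (-18) = 24 dB.
Output overshoot = 24 − 20 = 4 dB.
Ratio = input overshoot / output overshoot = 24 / 4 = 6.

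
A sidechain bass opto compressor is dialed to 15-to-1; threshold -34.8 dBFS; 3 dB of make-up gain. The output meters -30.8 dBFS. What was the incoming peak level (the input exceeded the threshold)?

-19.8 dBFS

Remove make-up: -30.8 − 3 = -33.8 dBFS.
The compressed level sits -33.8 − (-34.8) = 1 dB over threshold.
Undo the ratio: input overshoot = 1 × 15 = 15 dB, giving input = -19.8 dBFS.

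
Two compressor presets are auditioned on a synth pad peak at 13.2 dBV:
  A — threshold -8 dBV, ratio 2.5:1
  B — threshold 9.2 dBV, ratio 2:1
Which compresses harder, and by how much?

A: overshoot 21.2 dB → output overshoot 8.48 dB → GR 12.72 dB.
B: overshoot 4 dB → output overshoot 2 dB → GR 2 dB.
Difference: 10.72 dB in favour of A.

A, by 10.72 dB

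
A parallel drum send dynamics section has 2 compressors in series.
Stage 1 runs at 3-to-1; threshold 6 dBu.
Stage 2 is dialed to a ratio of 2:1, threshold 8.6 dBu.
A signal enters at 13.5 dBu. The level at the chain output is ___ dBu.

Stage 1: 13.5 dBu is 7.5 dB over 6 dBu; at 3:1 that becomes 2.5 dB over, giving 8.5 dBu.
Stage 2: 8.5 dBu ≤ 8.6 dBu, so stage 2 doesn't engage; output 8.5 dBu.

8.5 dBu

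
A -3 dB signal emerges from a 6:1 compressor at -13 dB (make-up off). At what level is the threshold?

-15 dB

Gain reduction = -3 − (-13) = 10 dB; output overshoot = GR / (R − 1) = 10 / 5 = 2 dB.
Threshold = output − output overshoot = -13 − 2 = -15 dB.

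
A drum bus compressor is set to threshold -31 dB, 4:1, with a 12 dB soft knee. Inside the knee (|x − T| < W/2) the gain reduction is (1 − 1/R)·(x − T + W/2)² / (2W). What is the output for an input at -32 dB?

-32.78125 dB

x − T + W/2 = -32 − (-31) + 6 = 5.
GR = (1 − 1/4) × 5² / 24 = 0.75 × 25 / 24 = 0.78125 dB.
Output = -32 − 0.78125 = -32.78125 dB.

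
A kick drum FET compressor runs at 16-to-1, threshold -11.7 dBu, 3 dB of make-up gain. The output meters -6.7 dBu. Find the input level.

20.3 dBu

Stripping the +3 dB make-up gives -9.7 dBu at the gain stage.
The compressed level sits -9.7 − (-11.7) = 2 dB over threshold.
Before 16:1 compression the overshoot was 2 × 16 = 32 dB, so input = -11.7 + 32 = 20.3 dBu.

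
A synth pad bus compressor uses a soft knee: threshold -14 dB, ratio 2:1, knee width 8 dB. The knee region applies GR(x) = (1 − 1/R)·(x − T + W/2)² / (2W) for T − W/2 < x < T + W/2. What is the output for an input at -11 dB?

x − T + W/2 = -11 − (-14) + 4 = 7.
GR = (1 − 1/2) × 7² / 16 = 0.5 × 49 / 16 = 1.53125 dB.
Output = -11 − 1.53125 = -12.53125 dB.

-12.53125 dB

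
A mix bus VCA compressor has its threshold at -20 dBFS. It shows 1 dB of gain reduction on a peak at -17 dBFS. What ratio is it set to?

1.5:1

Input overshoot = -17 − (-20) = 3 dB.
Output overshoot = 3 − 1 = 2 dB.
Ratio = input overshoot / output overshoot = 3 / 2 = 1.5.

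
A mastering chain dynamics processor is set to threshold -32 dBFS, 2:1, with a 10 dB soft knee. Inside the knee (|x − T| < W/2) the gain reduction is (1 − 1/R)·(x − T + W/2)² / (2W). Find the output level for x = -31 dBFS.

x − T + W/2 = -31 − (-32) + 5 = 6.
GR = (1 − 1/2) × 6² / 20 = 0.5 × 36 / 20 = 0.9 dB.
Output = -31 − 0.9 = -31.9 dBFS.

-31.9 dBFS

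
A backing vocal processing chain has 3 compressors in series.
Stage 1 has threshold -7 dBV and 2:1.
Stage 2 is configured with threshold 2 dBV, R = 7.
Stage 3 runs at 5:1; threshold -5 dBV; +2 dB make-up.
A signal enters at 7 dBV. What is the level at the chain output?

Stage 1: 14 dB above -7 dBV, reduced 2:1 to 7 dB above → 0 dBV.
Stage 2: 0 dBV ≤ 2 dBV, so stage 2 doesn't engage; output 0 dBV.
Stage 3: overshoot 5 dB → 5/5 = 1 dB → -4 dBV; +2 dB make-up → -2 dBV.

-2 dBV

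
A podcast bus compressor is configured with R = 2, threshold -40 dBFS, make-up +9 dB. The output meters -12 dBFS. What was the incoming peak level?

-2 dBFS

Stripping the +9 dB make-up gives -21 dBFS at the gain stage.
Post-compression overshoot = -21 − (-40) = 19 dB.
Before 2:1 compression the overshoot was 19 × 2 = 38 dB, so input = -40 + 38 = -2 dBFS.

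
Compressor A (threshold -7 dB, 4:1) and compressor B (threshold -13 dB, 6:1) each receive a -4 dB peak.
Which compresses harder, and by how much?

B, by 5.25 dB

A: overshoot 3 dB → output overshoot 0.75 dB → GR 2.25 dB.
B: overshoot 9 dB → output overshoot 1.5 dB → GR 7.5 dB.
B applies 5.25 dB more gain reduction.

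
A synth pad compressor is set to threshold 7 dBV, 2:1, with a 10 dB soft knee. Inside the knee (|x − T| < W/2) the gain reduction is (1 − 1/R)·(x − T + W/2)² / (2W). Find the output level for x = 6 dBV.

x − T + W/2 = 6 − 7 + 5 = 4.
GR = (1 − 1/2) × 4² / 20 = 0.5 × 16 / 20 = 0.4 dB.
Output = 6 − 0.4 = 5.6 dBV.

5.6 dBV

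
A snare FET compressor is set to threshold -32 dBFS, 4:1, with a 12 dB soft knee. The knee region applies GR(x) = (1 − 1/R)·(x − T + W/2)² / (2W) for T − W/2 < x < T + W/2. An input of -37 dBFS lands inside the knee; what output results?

x − T + W/2 = -37 − (-32) + 6 = 1.
GR = (1 − 1/4) × 1² / 24 = 0.75 × 1 / 24 = 0.03125 dB.
Output = -37 − 0.03125 = -37.03125 dBFS.

-37.03125 dBFS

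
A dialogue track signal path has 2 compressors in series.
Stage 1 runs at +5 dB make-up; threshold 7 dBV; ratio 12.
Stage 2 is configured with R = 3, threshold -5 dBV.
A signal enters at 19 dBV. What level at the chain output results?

1 dBV

Stage 1: 19 dBV is 12 dB over 7 dBV; at 12:1 that becomes 1 dB over, giving 8 dBV; +5 dB make-up → 13 dBV.
Stage 2: 18 dB above -5 dBV, reduced 3:1 to 6 dB above → 1 dBV.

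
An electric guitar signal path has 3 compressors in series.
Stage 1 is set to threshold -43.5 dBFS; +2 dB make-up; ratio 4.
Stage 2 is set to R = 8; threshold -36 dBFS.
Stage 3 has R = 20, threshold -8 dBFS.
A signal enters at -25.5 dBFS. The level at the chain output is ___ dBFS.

-37 dBFS

Stage 1: overshoot 18 dB → 18/4 = 4.5 dB → -39 dBFS; +2 dB make-up → -37 dBFS.
Stage 2: -37 dBFS is at or below the -36 dBFS threshold — no compression; output -37 dBFS.
Stage 3: below threshold (-37 ≤ -8); passes unchanged; output -37 dBFS.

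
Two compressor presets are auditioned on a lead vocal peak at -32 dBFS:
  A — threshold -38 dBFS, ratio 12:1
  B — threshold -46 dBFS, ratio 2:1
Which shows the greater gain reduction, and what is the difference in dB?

A: overshoot 6 dB → output overshoot 0.5 dB → GR 5.5 dB.
B: overshoot 14 dB → output overshoot 7 dB → GR 7 dB.
Difference: 1.5 dB in favour of B.

B, by 1.5 dB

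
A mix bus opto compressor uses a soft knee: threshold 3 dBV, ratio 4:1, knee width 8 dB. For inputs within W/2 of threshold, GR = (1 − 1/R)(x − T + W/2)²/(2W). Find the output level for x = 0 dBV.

x − T + W/2 = 0 − 3 + 4 = 1.
GR = (1 − 1/4) × 1² / 16 = 0.75 × 1 / 16 = 0.046875 dB.
Output = 0 − 0.046875 = -0.046875 dBV.

-0.046875 dBV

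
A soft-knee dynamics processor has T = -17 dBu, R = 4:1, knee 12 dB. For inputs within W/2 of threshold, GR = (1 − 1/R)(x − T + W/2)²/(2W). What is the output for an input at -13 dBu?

x − T + W/2 = -13 − (-17) + 6 = 10.
GR = (1 − 1/4) × 10² / 24 = 0.75 × 100 / 24 = 3.125 dB.
Output = -13 − 3.125 = -16.125 dBu.

-16.125 dBu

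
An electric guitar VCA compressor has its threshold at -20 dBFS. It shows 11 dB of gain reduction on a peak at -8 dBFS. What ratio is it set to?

Input overshoot = -8 − (-20) = 12 dB.
Output overshoot = 12 − 11 = 1 dB.
Ratio = input overshoot / output overshoot = 12 / 1 = 12.

12:1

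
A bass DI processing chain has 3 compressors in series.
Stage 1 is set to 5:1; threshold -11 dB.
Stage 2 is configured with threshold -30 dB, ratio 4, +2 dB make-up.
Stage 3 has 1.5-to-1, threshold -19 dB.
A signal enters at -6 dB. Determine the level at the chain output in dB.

-23 dB

Stage 1: overshoot 5 dB → 5/5 = 1 dB → -10 dB.
Stage 2: 20 dB above -30 dB, reduced 4:1 to 5 dB above → -25 dB; +2 dB make-up → -23 dB.
Stage 3: below threshold (-23 ≤ -19); passes unchanged; output -23 dB.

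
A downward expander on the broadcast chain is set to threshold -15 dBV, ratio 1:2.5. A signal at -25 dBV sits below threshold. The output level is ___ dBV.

The input is 10 dB below the -15 dBV threshold.
A 1:2.5 expander multiplies undershoot by 2.5: 10 × 2.5 = 25 dB below threshold.
Output = -15 − 25 = -40 dBV.

-40 dBV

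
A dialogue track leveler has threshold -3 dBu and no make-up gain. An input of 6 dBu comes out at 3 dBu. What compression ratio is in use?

1.5:1

Input overshoot = 6 − (-3) = 9 dB; output overshoot = 3 − (-3) = 6 dB.
Ratio = 9 / 6 = 1.5.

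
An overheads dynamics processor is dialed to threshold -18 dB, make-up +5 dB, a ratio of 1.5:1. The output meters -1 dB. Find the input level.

0 dB

Remove make-up: -1 − 5 = -6 dB.
That's 12 dB above the -18 dB threshold.
Undo the ratio: input overshoot = 12 × 1.5 = 18 dB, giving input = 0 dB.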